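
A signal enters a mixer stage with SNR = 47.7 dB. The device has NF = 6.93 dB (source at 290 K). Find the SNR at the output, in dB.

40.77 dB

By definition F = SNR_in/SNR_out, so in dB: SNR_out = SNR_in − NF
SNR_out = 47.7 − 6.93 = 40.77 dB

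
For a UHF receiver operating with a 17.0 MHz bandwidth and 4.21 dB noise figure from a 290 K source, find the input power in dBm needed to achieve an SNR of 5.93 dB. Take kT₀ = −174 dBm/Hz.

−91.6 dBm

Sensitivity = −174 + 10 log₁₀(B) + NF + SNR_min
= −174 + 72.3 + 4.21 + 5.93
= −91.56 dBm → −91.6 dBm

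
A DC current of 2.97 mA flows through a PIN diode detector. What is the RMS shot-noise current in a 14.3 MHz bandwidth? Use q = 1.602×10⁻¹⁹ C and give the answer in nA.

117 nA

I_n = √(2qI·B)
2qI·B = 2 × 1.602×10⁻¹⁹ × 2.97×10⁻³ × 1.43×10⁷ = 1.36×10⁻¹⁴ A²
I_n = √(1.36×10⁻¹⁴) = 1.17×10⁻⁷ A = 117 nA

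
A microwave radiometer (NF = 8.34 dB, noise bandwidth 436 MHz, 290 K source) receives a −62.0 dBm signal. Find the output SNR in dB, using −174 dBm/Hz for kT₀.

17.3 dB

Noise floor: N = −174 + 10 log₁₀(B) + NF
10 log₁₀(4.36×10⁸) = 86.39 dB
N = −174 + 86.39 + 8.34 = −79.27 dBm
SNR = P_sig − N = −62.0 − (−79.27) = 17.27 dB → 17.3 dB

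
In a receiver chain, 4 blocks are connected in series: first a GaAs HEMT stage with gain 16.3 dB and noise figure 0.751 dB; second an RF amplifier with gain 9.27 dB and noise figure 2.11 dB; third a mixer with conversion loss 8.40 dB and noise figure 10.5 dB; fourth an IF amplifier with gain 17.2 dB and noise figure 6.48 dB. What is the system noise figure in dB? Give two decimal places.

Convert to linear (a loss of L dB is a gain of −L dB): F_i = 10^(NF_i/10), G_i = 10^(G_i,dB/10)
  Stage 1: F_1 = 10^(0.751/10) = 1.189, G_1 = 10^(16.3/10) = 42.66
  Stage 2: F_2 = 10^(2.11/10) = 1.626, G_2 = 10^(9.27/10) = 8.453
  Stage 3: F_3 = 10^(10.5/10) = 11.22, G_3 = 10^(−8.40/10) = 0.1445
  Stage 4: F_4 = 10^(6.48/10) = 4.446, G_4 = 10^(17.2/10) = 52.48
Friis cascade:
  F = 1.189 + (1.626 − 1)/42.66 + (11.22 − 1)/360.6 + (4.446 − 1)/52.12 = 1.298
NF = 10 log₁₀(1.298) = 1.13 dB

1.13 dB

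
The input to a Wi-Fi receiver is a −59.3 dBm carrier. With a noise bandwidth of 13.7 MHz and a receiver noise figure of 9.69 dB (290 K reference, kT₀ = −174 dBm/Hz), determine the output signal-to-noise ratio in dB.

33.6 dB

Noise floor: N = −174 + 10 log₁₀(B) + NF
10 log₁₀(1.37×10⁷) = 71.37 dB
N = −174 + 71.37 + 9.69 = −92.94 dBm
SNR = P_sig − N = −59.3 − (−92.94) = 33.64 dB → 33.6 dB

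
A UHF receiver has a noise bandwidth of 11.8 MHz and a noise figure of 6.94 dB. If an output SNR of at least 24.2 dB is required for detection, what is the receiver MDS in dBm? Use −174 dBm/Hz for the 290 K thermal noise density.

Sensitivity = −174 + 10 log₁₀(B) + NF + SNR_min
= −174 + 70.72 + 6.94 + 24.2
= −72.14 dBm → −72.1 dBm

−72.1 dBm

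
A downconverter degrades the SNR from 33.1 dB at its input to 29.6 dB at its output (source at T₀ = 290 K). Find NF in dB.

NF (dB) = SNR_in(dB) − SNR_out(dB) when the source is at T₀
NF = 33.1 − 29.6 = 3.5 dB

3.5 dB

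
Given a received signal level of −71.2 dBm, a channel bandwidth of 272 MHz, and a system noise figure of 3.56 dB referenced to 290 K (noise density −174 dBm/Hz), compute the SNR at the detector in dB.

14.9 dB

Noise floor: N = −174 + 10 log₁₀(B) + NF
10 log₁₀(2.72×10⁸) = 84.35 dB
N = −174 + 84.35 + 3.56 = −86.09 dBm
SNR = P_sig − N = −71.2 − (−86.09) = 14.89 dB → 14.9 dB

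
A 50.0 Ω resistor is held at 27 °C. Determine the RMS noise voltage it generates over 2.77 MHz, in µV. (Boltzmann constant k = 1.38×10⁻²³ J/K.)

T = 27 °C + 273.15 = 300.15 K
V_n = √(4kTRB)
4kTRB = 4 × 1.38×10⁻²³ × 300.15 × 5.00×10¹ × 2.77×10⁶ = 2.29×10⁻¹² V²
V_n = √(2.29×10⁻¹²) = 1.51×10⁻⁶ V = 1.51 µV

1.51 µV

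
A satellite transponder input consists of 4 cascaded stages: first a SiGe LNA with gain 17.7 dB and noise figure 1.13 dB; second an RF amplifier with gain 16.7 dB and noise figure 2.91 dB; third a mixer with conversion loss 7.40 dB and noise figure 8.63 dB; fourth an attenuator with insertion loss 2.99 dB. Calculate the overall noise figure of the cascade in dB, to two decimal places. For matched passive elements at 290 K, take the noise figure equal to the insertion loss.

1.20 dB

Convert to linear (a loss of L dB is a gain of −L dB): F_i = 10^(NF_i/10), G_i = 10^(G_i,dB/10)
  Stage 1: F_1 = 10^(1.13/10) = 1.297, G_1 = 10^(17.7/10) = 58.88
  Stage 2: F_2 = 10^(2.91/10) = 1.954, G_2 = 10^(16.7/10) = 46.77
  Stage 3: F_3 = 10^(8.63/10) = 7.295, G_3 = 10^(−7.40/10) = 0.1820
  Stage 4: F_4 = 10^(2.99/10) = 1.991, G_4 = 10^(−2.99/10) = 0.5023
Friis cascade:
  F = 1.297 + (1.954 − 1)/58.88 + (7.295 − 1)/2754 + (1.991 − 1)/501.2 = 1.318
NF = 10 log₁₀(1.318) = 1.20 dB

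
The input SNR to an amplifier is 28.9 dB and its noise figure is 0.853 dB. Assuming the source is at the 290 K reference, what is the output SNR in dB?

28.047 dB

By definition F = SNR_in/SNR_out, so in dB: SNR_out = SNR_in − NF
SNR_out = 28.9 − 0.853 = 28.047 dB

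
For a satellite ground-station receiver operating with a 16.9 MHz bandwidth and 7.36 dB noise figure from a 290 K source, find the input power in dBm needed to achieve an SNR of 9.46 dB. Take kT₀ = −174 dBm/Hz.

Sensitivity = −174 + 10 log₁₀(B) + NF + SNR_min
= −174 + 72.28 + 7.36 + 9.46
= −84.90 dBm → −84.9 dBm

−84.9 dBm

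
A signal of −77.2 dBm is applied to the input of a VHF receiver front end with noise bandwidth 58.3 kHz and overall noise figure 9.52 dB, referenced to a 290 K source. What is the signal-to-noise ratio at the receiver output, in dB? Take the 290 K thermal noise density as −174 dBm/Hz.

39.6 dB

Noise floor: N = −174 + 10 log₁₀(B) + NF
10 log₁₀(5.83×10⁴) = 47.66 dB
N = −174 + 47.66 + 9.52 = −116.82 dBm
SNR = P_sig − N = −77.2 − (−116.82) = 39.62 dB → 39.6 dB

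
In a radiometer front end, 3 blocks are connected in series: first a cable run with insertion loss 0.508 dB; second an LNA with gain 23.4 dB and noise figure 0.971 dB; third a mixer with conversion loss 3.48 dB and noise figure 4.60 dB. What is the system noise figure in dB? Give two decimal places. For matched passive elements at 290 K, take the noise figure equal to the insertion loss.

Convert to linear (a loss of L dB is a gain of −L dB): F_i = 10^(NF_i/10), G_i = 10^(G_i,dB/10)
  Stage 1: F_1 = 10^(0.508/10) = 1.124, G_1 = 10^(−0.508/10) = 0.8896
  Stage 2: F_2 = 10^(0.971/10) = 1.251, G_2 = 10^(23.4/10) = 218.8
  Stage 3: F_3 = 10^(4.60/10) = 2.884, G_3 = 10^(−3.48/10) = 0.4487
Friis cascade:
  F = 1.124 + (1.251 − 1)/0.8896 + (2.884 − 1)/194.6 = 1.415
NF = 10 log₁₀(1.415) = 1.51 dB

1.51 dB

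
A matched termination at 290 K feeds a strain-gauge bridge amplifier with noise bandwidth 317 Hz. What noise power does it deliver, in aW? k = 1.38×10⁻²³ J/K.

P_n = kTB = 1.38×10⁻²³ × 290 × 3.17×10² = 1.27×10⁻¹⁸ W = 1.27 aW

1.27 aW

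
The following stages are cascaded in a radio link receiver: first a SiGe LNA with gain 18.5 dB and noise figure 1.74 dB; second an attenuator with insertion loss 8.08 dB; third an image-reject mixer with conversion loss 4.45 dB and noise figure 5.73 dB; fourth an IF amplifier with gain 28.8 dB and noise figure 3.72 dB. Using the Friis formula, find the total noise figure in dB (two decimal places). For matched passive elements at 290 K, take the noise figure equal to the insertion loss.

3.35 dB

Convert to linear (a loss of L dB is a gain of −L dB): F_i = 10^(NF_i/10), G_i = 10^(G_i,dB/10)
  Stage 1: F_1 = 10^(1.74/10) = 1.493, G_1 = 10^(18.5/10) = 70.79
  Stage 2: F_2 = 10^(8.08/10) = 6.427, G_2 = 10^(−8.08/10) = 0.1556
  Stage 3: F_3 = 10^(5.73/10) = 3.741, G_3 = 10^(−4.45/10) = 0.3589
  Stage 4: F_4 = 10^(3.72/10) = 2.355, G_4 = 10^(28.8/10) = 758.6
Friis cascade:
  F = 1.493 + (6.427 − 1)/70.79 + (3.741 − 1)/11.02 + (2.355 − 1)/3.954 = 2.161
NF = 10 log₁₀(2.161) = 3.35 dB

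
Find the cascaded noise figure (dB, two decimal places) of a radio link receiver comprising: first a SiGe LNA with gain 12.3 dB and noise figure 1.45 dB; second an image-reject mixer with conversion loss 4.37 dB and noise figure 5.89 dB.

Convert to linear (a loss of L dB is a gain of −L dB): F_i = 10^(NF_i/10), G_i = 10^(G_i,dB/10)
  Stage 1: F_1 = 10^(1.45/10) = 1.396, G_1 = 10^(12.3/10) = 16.98
  Stage 2: F_2 = 10^(5.89/10) = 3.882, G_2 = 10^(−4.37/10) = 0.3656
Friis cascade:
  F = 1.396 + (3.882 − 1)/16.98 = 1.566
NF = 10 log₁₀(1.566) = 1.95 dB

1.95 dB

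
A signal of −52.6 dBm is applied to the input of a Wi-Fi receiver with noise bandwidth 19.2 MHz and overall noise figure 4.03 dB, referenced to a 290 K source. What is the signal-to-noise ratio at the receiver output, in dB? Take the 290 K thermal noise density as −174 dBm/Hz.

Noise floor: N = −174 + 10 log₁₀(B) + NF
10 log₁₀(1.92×10⁷) = 72.83 dB
N = −174 + 72.83 + 4.03 = −97.14 dBm
SNR = P_sig − N = −52.6 − (−97.14) = 44.54 dB → 44.5 dB

44.5 dB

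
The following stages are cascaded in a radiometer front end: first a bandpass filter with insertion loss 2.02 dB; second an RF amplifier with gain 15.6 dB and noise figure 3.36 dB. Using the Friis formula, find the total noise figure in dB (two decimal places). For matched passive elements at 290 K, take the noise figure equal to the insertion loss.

Convert to linear (a loss of L dB is a gain of −L dB): F_i = 10^(NF_i/10), G_i = 10^(G_i,dB/10)
  Stage 1: F_1 = 10^(2.02/10) = 1.592, G_1 = 10^(−2.02/10) = 0.6281
  Stage 2: F_2 = 10^(3.36/10) = 2.168, G_2 = 10^(15.6/10) = 36.31
Friis cascade:
  F = 1.592 + (2.168 − 1)/0.6281 = 3.451
NF = 10 log₁₀(3.451) = 5.38 dB

5.38 dB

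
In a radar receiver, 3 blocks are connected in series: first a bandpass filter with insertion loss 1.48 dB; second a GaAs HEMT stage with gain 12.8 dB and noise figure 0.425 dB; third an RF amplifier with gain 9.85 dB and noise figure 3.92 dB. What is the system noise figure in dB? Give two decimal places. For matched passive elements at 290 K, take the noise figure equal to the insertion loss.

2.20 dB

Convert to linear (a loss of L dB is a gain of −L dB): F_i = 10^(NF_i/10), G_i = 10^(G_i,dB/10)
  Stage 1: F_1 = 10^(1.48/10) = 1.406, G_1 = 10^(−1.48/10) = 0.7112
  Stage 2: F_2 = 10^(0.425/10) = 1.103, G_2 = 10^(12.8/10) = 19.05
  Stage 3: F_3 = 10^(3.92/10) = 2.466, G_3 = 10^(9.85/10) = 9.661
Friis cascade:
  F = 1.406 + (1.103 − 1)/0.7112 + (2.466 − 1)/13.55 = 1.659
NF = 10 log₁₀(1.659) = 2.20 dB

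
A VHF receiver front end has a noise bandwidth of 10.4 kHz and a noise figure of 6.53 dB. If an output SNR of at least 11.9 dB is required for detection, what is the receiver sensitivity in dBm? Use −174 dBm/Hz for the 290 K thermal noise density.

Sensitivity = −174 + 10 log₁₀(B) + NF + SNR_min
= −174 + 40.17 + 6.53 + 11.9
= −115.40 dBm → −115.4 dBm

−115.4 dBm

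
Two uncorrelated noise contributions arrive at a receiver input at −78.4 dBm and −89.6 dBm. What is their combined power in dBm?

Convert to linear, add, convert back:
P₁ = 1.45×10⁻¹¹ W, P₂ = 1.10×10⁻¹² W
P_tot = 1.56×10⁻¹¹ W → 10 log₁₀(P_tot / 10⁻³) = −78.1 dBm

−78.1 dBm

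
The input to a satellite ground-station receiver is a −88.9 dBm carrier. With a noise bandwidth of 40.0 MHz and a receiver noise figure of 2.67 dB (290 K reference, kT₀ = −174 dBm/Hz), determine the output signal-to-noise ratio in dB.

6.4 dB

Noise floor: N = −174 + 10 log₁₀(B) + NF
10 log₁₀(4.00×10⁷) = 76.02 dB
N = −174 + 76.02 + 2.67 = −95.31 dBm
SNR = P_sig − N = −88.9 − (−95.31) = 6.41 dB → 6.4 dB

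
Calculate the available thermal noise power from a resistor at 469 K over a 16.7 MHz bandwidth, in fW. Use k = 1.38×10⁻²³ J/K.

P_n = kTB = 1.38×10⁻²³ × 469 × 1.67×10⁷ = 1.08×10⁻¹³ W = 108 fW

108 fW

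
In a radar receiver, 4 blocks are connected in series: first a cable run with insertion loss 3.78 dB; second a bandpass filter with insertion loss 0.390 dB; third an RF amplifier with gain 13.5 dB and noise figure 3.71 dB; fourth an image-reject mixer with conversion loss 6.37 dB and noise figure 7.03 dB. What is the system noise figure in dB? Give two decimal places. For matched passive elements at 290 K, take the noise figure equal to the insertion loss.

Convert to linear (a loss of L dB is a gain of −L dB): F_i = 10^(NF_i/10), G_i = 10^(G_i,dB/10)
  Stage 1: F_1 = 10^(3.78/10) = 2.388, G_1 = 10^(−3.78/10) = 0.4188
  Stage 2: F_2 = 10^(0.390/10) = 1.094, G_2 = 10^(−0.390/10) = 0.9141
  Stage 3: F_3 = 10^(3.71/10) = 2.350, G_3 = 10^(13.5/10) = 22.39
  Stage 4: F_4 = 10^(7.03/10) = 5.047, G_4 = 10^(−6.37/10) = 0.2307
Friis cascade:
  F = 2.388 + (1.094 − 1)/0.4188 + (2.350 − 1)/0.3828 + (5.047 − 1)/8.570 = 6.610
NF = 10 log₁₀(6.610) = 8.20 dB

8.20 dB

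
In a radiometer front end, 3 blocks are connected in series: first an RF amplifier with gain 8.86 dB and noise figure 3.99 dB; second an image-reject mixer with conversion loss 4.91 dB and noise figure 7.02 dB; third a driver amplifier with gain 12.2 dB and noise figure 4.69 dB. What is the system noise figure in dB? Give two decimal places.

5.81 dB

Convert to linear (a loss of L dB is a gain of −L dB): F_i = 10^(NF_i/10), G_i = 10^(G_i,dB/10)
  Stage 1: F_1 = 10^(3.99/10) = 2.506, G_1 = 10^(8.86/10) = 7.691
  Stage 2: F_2 = 10^(7.02/10) = 5.035, G_2 = 10^(−4.91/10) = 0.3228
  Stage 3: F_3 = 10^(4.69/10) = 2.944, G_3 = 10^(12.2/10) = 16.60
Friis cascade:
  F = 2.506 + (5.035 − 1)/7.691 + (2.944 − 1)/2.483 = 3.814
NF = 10 log₁₀(3.814) = 5.81 dB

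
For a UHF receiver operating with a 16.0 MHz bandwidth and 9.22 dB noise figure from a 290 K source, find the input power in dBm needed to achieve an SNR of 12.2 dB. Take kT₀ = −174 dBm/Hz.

Sensitivity = −174 + 10 log₁₀(B) + NF + SNR_min
= −174 + 72.04 + 9.22 + 12.2
= −80.54 dBm → −80.5 dBm

−80.5 dBm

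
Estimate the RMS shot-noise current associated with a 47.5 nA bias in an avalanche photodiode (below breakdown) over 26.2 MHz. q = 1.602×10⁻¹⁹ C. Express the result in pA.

I_n = √(2qI·B)
2qI·B = 2 × 1.602×10⁻¹⁹ × 4.75×10⁻⁸ × 2.62×10⁷ = 3.99×10⁻¹⁹ A²
I_n = √(3.99×10⁻¹⁹) = 6.31×10⁻¹⁰ A = 631 pA

631 pA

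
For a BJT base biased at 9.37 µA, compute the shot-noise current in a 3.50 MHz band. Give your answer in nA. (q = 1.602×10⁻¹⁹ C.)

3.24 nA

I_n = √(2qI·B)
2qI·B = 2 × 1.602×10⁻¹⁹ × 9.37×10⁻⁶ × 3.50×10⁶ = 1.05×10⁻¹⁷ A²
I_n = √(1.05×10⁻¹⁷) = 3.24×10⁻⁹ A = 3.24 nA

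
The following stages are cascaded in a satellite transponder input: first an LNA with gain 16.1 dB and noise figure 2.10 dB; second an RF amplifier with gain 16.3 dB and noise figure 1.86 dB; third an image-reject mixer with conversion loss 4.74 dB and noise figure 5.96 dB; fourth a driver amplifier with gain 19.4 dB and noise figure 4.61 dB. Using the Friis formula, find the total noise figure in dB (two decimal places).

Convert to linear (a loss of L dB is a gain of −L dB): F_i = 10^(NF_i/10), G_i = 10^(G_i,dB/10)
  Stage 1: F_1 = 10^(2.10/10) = 1.622, G_1 = 10^(16.1/10) = 40.74
  Stage 2: F_2 = 10^(1.86/10) = 1.535, G_2 = 10^(16.3/10) = 42.66
  Stage 3: F_3 = 10^(5.96/10) = 3.945, G_3 = 10^(−4.74/10) = 0.3357
  Stage 4: F_4 = 10^(4.61/10) = 2.891, G_4 = 10^(19.4/10) = 87.10
Friis cascade:
  F = 1.622 + (1.535 − 1)/40.74 + (3.945 − 1)/1738 + (2.891 − 1)/583.4 = 1.640
NF = 10 log₁₀(1.640) = 2.15 dB

2.15 dB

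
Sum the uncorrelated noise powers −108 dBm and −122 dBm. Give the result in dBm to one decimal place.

Convert to linear, add, convert back:
P₁ = 1.58×10⁻¹⁴ W, P₂ = 6.31×10⁻¹⁶ W
P_tot = 1.65×10⁻¹⁴ W → 10 log₁₀(P_tot / 10⁻³) = −107.8 dBm

−107.8 dBm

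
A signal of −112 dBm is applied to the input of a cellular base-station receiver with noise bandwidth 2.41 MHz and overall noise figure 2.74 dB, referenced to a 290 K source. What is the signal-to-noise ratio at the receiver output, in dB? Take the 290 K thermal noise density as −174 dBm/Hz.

Noise floor: N = −174 + 10 log₁₀(B) + NF
10 log₁₀(2.41×10⁶) = 63.82 dB
N = −174 + 63.82 + 2.74 = −107.44 dBm
SNR = P_sig − N = −112 − (−107.44) = −4.56 dB → −4.6 dB

−4.6 dB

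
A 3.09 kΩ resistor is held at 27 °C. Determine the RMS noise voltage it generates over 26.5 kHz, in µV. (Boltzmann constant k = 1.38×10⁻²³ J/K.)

T = 27 °C + 273.15 = 300.15 K
V_n = √(4kTRB)
4kTRB = 4 × 1.38×10⁻²³ × 300.15 × 3.09×10³ × 2.65×10⁴ = 1.36×10⁻¹² V²
V_n = √(1.36×10⁻¹²) = 1.16×10⁻⁶ V = 1.16 µV

1.16 µV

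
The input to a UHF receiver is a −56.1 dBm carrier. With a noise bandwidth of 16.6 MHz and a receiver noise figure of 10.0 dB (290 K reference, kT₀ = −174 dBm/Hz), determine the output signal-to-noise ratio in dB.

Noise floor: N = −174 + 10 log₁₀(B) + NF
10 log₁₀(1.66×10⁷) = 72.2 dB
N = −174 + 72.2 + 10.0 = −91.8 dBm
SNR = P_sig − N = −56.1 − (−91.8) = 35.7 dB → 35.7 dB

35.7 dB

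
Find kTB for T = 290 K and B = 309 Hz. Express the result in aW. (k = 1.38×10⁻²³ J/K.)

P_n = kTB = 1.38×10⁻²³ × 290 × 3.09×10² = 1.24×10⁻¹⁸ W = 1.24 aW

1.24 aW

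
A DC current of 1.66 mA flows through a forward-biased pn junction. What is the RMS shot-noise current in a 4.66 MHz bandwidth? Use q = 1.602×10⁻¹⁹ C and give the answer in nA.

I_n = √(2qI·B)
2qI·B = 2 × 1.602×10⁻¹⁹ × 1.66×10⁻³ × 4.66×10⁶ = 2.48×10⁻¹⁵ A²
I_n = √(2.48×10⁻¹⁵) = 4.98×10⁻⁸ A = 49.8 nA

49.8 nA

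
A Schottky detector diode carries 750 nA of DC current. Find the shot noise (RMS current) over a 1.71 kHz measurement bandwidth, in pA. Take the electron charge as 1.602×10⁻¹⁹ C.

I_n = √(2qI·B)
2qI·B = 2 × 1.602×10⁻¹⁹ × 7.50×10⁻⁷ × 1.71×10³ = 4.11×10⁻²² A²
I_n = √(4.11×10⁻²²) = 2.03×10⁻¹¹ A = 20.3 pA

20.3 pA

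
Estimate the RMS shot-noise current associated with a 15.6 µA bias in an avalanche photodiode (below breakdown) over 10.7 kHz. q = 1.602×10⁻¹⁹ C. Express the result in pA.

231 pA

I_n = √(2qI·B)
2qI·B = 2 × 1.602×10⁻¹⁹ × 1.56×10⁻⁵ × 1.07×10⁴ = 5.35×10⁻²⁰ A²
I_n = √(5.35×10⁻²⁰) = 2.31×10⁻¹⁰ A = 231 pA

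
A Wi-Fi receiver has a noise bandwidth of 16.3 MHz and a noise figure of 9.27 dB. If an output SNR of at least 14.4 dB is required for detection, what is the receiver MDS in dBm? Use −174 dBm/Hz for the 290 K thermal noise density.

Sensitivity = −174 + 10 log₁₀(B) + NF + SNR_min
= −174 + 72.12 + 9.27 + 14.4
= −78.21 dBm → −78.2 dBm

−78.2 dBm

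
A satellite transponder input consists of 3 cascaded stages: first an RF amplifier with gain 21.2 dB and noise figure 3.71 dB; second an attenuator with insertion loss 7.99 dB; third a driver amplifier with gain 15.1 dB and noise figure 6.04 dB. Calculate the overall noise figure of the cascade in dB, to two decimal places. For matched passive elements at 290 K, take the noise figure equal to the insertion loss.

Convert to linear (a loss of L dB is a gain of −L dB): F_i = 10^(NF_i/10), G_i = 10^(G_i,dB/10)
  Stage 1: F_1 = 10^(3.71/10) = 2.350, G_1 = 10^(21.2/10) = 131.8
  Stage 2: F_2 = 10^(7.99/10) = 6.295, G_2 = 10^(−7.99/10) = 0.1589
  Stage 3: F_3 = 10^(6.04/10) = 4.018, G_3 = 10^(15.1/10) = 32.36
Friis cascade:
  F = 2.350 + (6.295 − 1)/131.8 + (4.018 − 1)/20.94 = 2.534
NF = 10 log₁₀(2.534) = 4.04 dB

4.04 dB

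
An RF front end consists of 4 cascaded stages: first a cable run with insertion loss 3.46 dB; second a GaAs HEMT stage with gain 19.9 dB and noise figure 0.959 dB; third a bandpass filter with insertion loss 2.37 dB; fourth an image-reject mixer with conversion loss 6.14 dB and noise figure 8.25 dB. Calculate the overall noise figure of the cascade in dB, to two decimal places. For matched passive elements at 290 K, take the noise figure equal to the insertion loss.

4.78 dB

Convert to linear (a loss of L dB is a gain of −L dB): F_i = 10^(NF_i/10), G_i = 10^(G_i,dB/10)
  Stage 1: F_1 = 10^(3.46/10) = 2.218, G_1 = 10^(−3.46/10) = 0.4508
  Stage 2: F_2 = 10^(0.959/10) = 1.247, G_2 = 10^(19.9/10) = 97.72
  Stage 3: F_3 = 10^(2.37/10) = 1.726, G_3 = 10^(−2.37/10) = 0.5794
  Stage 4: F_4 = 10^(8.25/10) = 6.683, G_4 = 10^(−6.14/10) = 0.2432
Friis cascade:
  F = 2.218 + (1.247 − 1)/0.4508 + (1.726 − 1)/44.06 + (6.683 − 1)/25.53 = 3.005
NF = 10 log₁₀(3.005) = 4.78 dB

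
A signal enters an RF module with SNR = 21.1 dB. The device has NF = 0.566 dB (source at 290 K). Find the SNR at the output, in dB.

20.534 dB

By definition F = SNR_in/SNR_out, so in dB: SNR_out = SNR_in − NF
SNR_out = 21.1 − 0.566 = 20.534 dB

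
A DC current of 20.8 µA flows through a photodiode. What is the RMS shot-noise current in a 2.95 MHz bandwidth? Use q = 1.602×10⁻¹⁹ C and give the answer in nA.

4.43 nA

I_n = √(2qI·B)
2qI·B = 2 × 1.602×10⁻¹⁹ × 2.08×10⁻⁵ × 2.95×10⁶ = 1.97×10⁻¹⁷ A²
I_n = √(1.97×10⁻¹⁷) = 4.43×10⁻⁹ A = 4.43 nA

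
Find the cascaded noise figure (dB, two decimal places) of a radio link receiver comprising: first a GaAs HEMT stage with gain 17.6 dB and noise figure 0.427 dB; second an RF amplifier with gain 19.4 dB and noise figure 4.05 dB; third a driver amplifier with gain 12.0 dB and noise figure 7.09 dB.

0.53 dB

Convert to linear (a loss of L dB is a gain of −L dB): F_i = 10^(NF_i/10), G_i = 10^(G_i,dB/10)
  Stage 1: F_1 = 10^(0.427/10) = 1.103, G_1 = 10^(17.6/10) = 57.54
  Stage 2: F_2 = 10^(4.05/10) = 2.541, G_2 = 10^(19.4/10) = 87.10
  Stage 3: F_3 = 10^(7.09/10) = 5.117, G_3 = 10^(12.0/10) = 15.85
Friis cascade:
  F = 1.103 + (2.541 − 1)/57.54 + (5.117 − 1)/5012 = 1.131
NF = 10 log₁₀(1.131) = 0.53 dB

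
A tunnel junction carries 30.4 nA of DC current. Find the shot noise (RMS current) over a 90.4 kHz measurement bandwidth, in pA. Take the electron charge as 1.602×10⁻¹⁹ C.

I_n = √(2qI·B)
2qI·B = 2 × 1.602×10⁻¹⁹ × 3.04×10⁻⁸ × 9.04×10⁴ = 8.81×10⁻²² A²
I_n = √(8.81×10⁻²²) = 2.97×10⁻¹¹ A = 29.7 pA

29.7 pA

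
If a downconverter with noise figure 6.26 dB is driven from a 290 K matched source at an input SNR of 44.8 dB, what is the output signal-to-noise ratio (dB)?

38.54 dB

By definition F = SNR_in/SNR_out, so in dB: SNR_out = SNR_in − NF
SNR_out = 44.8 − 6.26 = 38.54 dB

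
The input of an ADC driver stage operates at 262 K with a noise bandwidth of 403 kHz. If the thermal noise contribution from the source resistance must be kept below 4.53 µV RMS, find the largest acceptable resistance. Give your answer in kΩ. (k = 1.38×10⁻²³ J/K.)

3.52 kΩ

Johnson–Nyquist: V_n = √(4kTRB) ⇒ R = V_n² / (4kTB)
4kTB = 4 × 1.38×10⁻²³ × 262 × 4.03×10⁵ = 5.83×10⁻¹⁵
R = (4.53×10⁻⁶)² / 5.83×10⁻¹⁵ = 3.52×10³ Ω = 3.52 kΩ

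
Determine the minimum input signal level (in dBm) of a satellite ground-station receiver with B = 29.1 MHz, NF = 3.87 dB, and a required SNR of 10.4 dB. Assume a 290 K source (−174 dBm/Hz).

−85.1 dBm

Sensitivity = −174 + 10 log₁₀(B) + NF + SNR_min
= −174 + 74.64 + 3.87 + 10.4
= −85.09 dBm → −85.1 dBm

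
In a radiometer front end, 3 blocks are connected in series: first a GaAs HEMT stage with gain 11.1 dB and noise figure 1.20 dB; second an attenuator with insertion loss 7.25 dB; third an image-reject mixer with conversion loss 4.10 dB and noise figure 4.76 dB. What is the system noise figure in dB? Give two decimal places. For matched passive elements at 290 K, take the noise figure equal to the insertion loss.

Convert to linear (a loss of L dB is a gain of −L dB): F_i = 10^(NF_i/10), G_i = 10^(G_i,dB/10)
  Stage 1: F_1 = 10^(1.20/10) = 1.318, G_1 = 10^(11.1/10) = 12.88
  Stage 2: F_2 = 10^(7.25/10) = 5.309, G_2 = 10^(−7.25/10) = 0.1884
  Stage 3: F_3 = 10^(4.76/10) = 2.992, G_3 = 10^(−4.10/10) = 0.3890
Friis cascade:
  F = 1.318 + (5.309 − 1)/12.88 + (2.992 − 1)/2.427 = 2.474
NF = 10 log₁₀(2.474) = 3.93 dB

3.93 dB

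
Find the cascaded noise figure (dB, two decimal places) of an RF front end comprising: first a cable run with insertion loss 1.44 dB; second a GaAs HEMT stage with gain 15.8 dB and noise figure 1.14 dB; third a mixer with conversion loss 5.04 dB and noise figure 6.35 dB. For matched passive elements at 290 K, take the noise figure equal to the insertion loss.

2.86 dB

Convert to linear (a loss of L dB is a gain of −L dB): F_i = 10^(NF_i/10), G_i = 10^(G_i,dB/10)
  Stage 1: F_1 = 10^(1.44/10) = 1.393, G_1 = 10^(−1.44/10) = 0.7178
  Stage 2: F_2 = 10^(1.14/10) = 1.300, G_2 = 10^(15.8/10) = 38.02
  Stage 3: F_3 = 10^(6.35/10) = 4.315, G_3 = 10^(−5.04/10) = 0.3133
Friis cascade:
  F = 1.393 + (1.300 − 1)/0.7178 + (4.315 − 1)/27.29 = 1.933
NF = 10 log₁₀(1.933) = 2.86 dB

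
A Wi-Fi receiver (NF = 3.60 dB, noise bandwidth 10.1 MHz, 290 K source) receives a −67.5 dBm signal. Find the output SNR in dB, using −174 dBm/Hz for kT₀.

Noise floor: N = −174 + 10 log₁₀(B) + NF
10 log₁₀(1.01×10⁷) = 70.04 dB
N = −174 + 70.04 + 3.60 = −100.36 dBm
SNR = P_sig − N = −67.5 − (−100.36) = 32.86 dB → 32.9 dB

32.9 dB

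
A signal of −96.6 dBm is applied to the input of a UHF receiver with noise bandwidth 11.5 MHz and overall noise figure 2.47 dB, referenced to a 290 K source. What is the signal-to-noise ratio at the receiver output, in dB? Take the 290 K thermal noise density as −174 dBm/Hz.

4.3 dB

Noise floor: N = −174 + 10 log₁₀(B) + NF
10 log₁₀(1.15×10⁷) = 70.61 dB
N = −174 + 70.61 + 2.47 = −100.92 dBm
SNR = P_sig − N = −96.6 − (−100.92) = 4.32 dB → 4.3 dB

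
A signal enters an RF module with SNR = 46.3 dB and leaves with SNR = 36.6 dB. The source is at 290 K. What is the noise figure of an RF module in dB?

NF (dB) = SNR_in(dB) − SNR_out(dB) when the source is at T₀
NF = 46.3 − 36.6 = 9.7 dB

9.7 dB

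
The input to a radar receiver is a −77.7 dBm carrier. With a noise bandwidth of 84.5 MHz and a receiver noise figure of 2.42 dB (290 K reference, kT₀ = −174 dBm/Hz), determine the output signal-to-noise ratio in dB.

Noise floor: N = −174 + 10 log₁₀(B) + NF
10 log₁₀(8.45×10⁷) = 79.27 dB
N = −174 + 79.27 + 2.42 = −92.31 dBm
SNR = P_sig − N = −77.7 − (−92.31) = 14.61 dB → 14.6 dB

14.6 dB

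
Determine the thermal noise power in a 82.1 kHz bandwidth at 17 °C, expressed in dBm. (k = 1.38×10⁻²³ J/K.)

T = 17 °C + 273.15 = 290.15 K
P_n = kTB = 1.38×10⁻²³ × 290.15 × 8.21×10⁴ = 3.29×10⁻¹⁶ W
In dBm: 10 log₁₀(3.29×10⁻¹⁶ / 10⁻³) = −124.8 dBm

−124.8 dBm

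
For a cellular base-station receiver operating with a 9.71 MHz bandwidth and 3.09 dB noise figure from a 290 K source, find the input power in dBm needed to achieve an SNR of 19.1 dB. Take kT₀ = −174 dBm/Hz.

−81.9 dBm

Sensitivity = −174 + 10 log₁₀(B) + NF + SNR_min
= −174 + 69.87 + 3.09 + 19.1
= −81.94 dBm → −81.9 dBm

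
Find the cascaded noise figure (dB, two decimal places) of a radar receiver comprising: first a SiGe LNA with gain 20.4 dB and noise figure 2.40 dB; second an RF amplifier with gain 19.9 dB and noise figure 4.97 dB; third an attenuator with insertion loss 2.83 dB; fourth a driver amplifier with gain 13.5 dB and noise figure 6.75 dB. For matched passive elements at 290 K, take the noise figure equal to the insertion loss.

2.45 dB

Convert to linear (a loss of L dB is a gain of −L dB): F_i = 10^(NF_i/10), G_i = 10^(G_i,dB/10)
  Stage 1: F_1 = 10^(2.40/10) = 1.738, G_1 = 10^(20.4/10) = 109.6
  Stage 2: F_2 = 10^(4.97/10) = 3.141, G_2 = 10^(19.9/10) = 97.72
  Stage 3: F_3 = 10^(2.83/10) = 1.919, G_3 = 10^(−2.83/10) = 0.5212
  Stage 4: F_4 = 10^(6.75/10) = 4.732, G_4 = 10^(13.5/10) = 22.39
Friis cascade:
  F = 1.738 + (3.141 − 1)/109.6 + (1.919 − 1)/1.072×10⁴ + (4.732 − 1)/5585 = 1.758
NF = 10 log₁₀(1.758) = 2.45 dB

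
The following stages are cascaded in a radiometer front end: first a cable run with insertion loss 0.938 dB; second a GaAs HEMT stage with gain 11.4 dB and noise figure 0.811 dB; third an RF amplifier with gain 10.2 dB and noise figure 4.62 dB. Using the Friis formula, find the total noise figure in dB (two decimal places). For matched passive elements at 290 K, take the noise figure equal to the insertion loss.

2.22 dB

Convert to linear (a loss of L dB is a gain of −L dB): F_i = 10^(NF_i/10), G_i = 10^(G_i,dB/10)
  Stage 1: F_1 = 10^(0.938/10) = 1.241, G_1 = 10^(−0.938/10) = 0.8057
  Stage 2: F_2 = 10^(0.811/10) = 1.205, G_2 = 10^(11.4/10) = 13.80
  Stage 3: F_3 = 10^(4.62/10) = 2.897, G_3 = 10^(10.2/10) = 10.47
Friis cascade:
  F = 1.241 + (1.205 − 1)/0.8057 + (2.897 − 1)/11.12 = 1.666
NF = 10 log₁₀(1.666) = 2.22 dB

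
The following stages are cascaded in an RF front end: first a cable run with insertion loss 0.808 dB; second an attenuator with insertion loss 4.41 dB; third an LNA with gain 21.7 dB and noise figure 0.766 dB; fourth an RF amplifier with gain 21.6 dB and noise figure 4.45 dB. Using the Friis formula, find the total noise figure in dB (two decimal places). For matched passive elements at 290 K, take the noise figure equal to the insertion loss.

Convert to linear (a loss of L dB is a gain of −L dB): F_i = 10^(NF_i/10), G_i = 10^(G_i,dB/10)
  Stage 1: F_1 = 10^(0.808/10) = 1.204, G_1 = 10^(−0.808/10) = 0.8302
  Stage 2: F_2 = 10^(4.41/10) = 2.761, G_2 = 10^(−4.41/10) = 0.3622
  Stage 3: F_3 = 10^(0.766/10) = 1.193, G_3 = 10^(21.7/10) = 147.9
  Stage 4: F_4 = 10^(4.45/10) = 2.786, G_4 = 10^(21.6/10) = 144.5
Friis cascade:
  F = 1.204 + (2.761 − 1)/0.8302 + (1.193 − 1)/0.3007 + (2.786 − 1)/44.48 = 4.007
NF = 10 log₁₀(4.007) = 6.03 dB

6.03 dB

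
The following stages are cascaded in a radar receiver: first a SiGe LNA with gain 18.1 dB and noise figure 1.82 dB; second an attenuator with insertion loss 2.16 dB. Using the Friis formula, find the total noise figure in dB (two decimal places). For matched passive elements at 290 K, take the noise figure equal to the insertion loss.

Convert to linear (a loss of L dB is a gain of −L dB): F_i = 10^(NF_i/10), G_i = 10^(G_i,dB/10)
  Stage 1: F_1 = 10^(1.82/10) = 1.521, G_1 = 10^(18.1/10) = 64.57
  Stage 2: F_2 = 10^(2.16/10) = 1.644, G_2 = 10^(−2.16/10) = 0.6081
Friis cascade:
  F = 1.521 + (1.644 − 1)/64.57 = 1.531
NF = 10 log₁₀(1.531) = 1.85 dB

1.85 dB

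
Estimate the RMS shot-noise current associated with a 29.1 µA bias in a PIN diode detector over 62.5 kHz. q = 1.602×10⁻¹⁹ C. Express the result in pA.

I_n = √(2qI·B)
2qI·B = 2 × 1.602×10⁻¹⁹ × 2.91×10⁻⁵ × 6.25×10⁴ = 5.83×10⁻¹⁹ A²
I_n = √(5.83×10⁻¹⁹) = 7.63×10⁻¹⁰ A = 763 pA

763 pA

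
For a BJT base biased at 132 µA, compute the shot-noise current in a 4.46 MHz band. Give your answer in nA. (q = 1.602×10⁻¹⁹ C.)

I_n = √(2qI·B)
2qI·B = 2 × 1.602×10⁻¹⁹ × 1.32×10⁻⁴ × 4.46×10⁶ = 1.89×10⁻¹⁶ A²
I_n = √(1.89×10⁻¹⁶) = 1.37×10⁻⁸ A = 13.7 nA

13.7 nA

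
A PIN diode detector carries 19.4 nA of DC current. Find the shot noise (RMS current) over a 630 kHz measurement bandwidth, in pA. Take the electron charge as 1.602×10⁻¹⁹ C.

62.6 pA

I_n = √(2qI·B)
2qI·B = 2 × 1.602×10⁻¹⁹ × 1.94×10⁻⁸ × 6.30×10⁵ = 3.92×10⁻²¹ A²
I_n = √(3.92×10⁻²¹) = 6.26×10⁻¹¹ A = 62.6 pA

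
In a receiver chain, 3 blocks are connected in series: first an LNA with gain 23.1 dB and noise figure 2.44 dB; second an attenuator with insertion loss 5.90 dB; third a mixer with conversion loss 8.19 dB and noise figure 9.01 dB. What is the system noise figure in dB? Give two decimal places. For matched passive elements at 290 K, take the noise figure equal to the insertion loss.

Convert to linear (a loss of L dB is a gain of −L dB): F_i = 10^(NF_i/10), G_i = 10^(G_i,dB/10)
  Stage 1: F_1 = 10^(2.44/10) = 1.754, G_1 = 10^(23.1/10) = 204.2
  Stage 2: F_2 = 10^(5.90/10) = 3.890, G_2 = 10^(−5.90/10) = 0.2570
  Stage 3: F_3 = 10^(9.01/10) = 7.962, G_3 = 10^(−8.19/10) = 0.1517
Friis cascade:
  F = 1.754 + (3.890 − 1)/204.2 + (7.962 − 1)/52.48 = 1.901
NF = 10 log₁₀(1.901) = 2.79 dB

2.79 dB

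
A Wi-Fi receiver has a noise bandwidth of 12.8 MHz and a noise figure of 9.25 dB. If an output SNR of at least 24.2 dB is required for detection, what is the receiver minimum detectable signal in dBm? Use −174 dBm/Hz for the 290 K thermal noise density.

Sensitivity = −174 + 10 log₁₀(B) + NF + SNR_min
= −174 + 71.07 + 9.25 + 24.2
= −69.48 dBm → −69.5 dBm

−69.5 dBm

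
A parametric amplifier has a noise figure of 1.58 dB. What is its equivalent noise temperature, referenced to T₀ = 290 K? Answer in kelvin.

F = 10^(1.58/10) = 1.4388
T_e = (F − 1)·T₀ = (1.4388 − 1) × 290 = 127 K

127 K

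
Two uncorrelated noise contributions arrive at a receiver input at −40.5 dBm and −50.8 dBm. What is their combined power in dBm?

Convert to linear, add, convert back:
P₁ = 8.91×10⁻⁸ W, P₂ = 8.32×10⁻⁹ W
P_tot = 9.74×10⁻⁸ W → 10 log₁₀(P_tot / 10⁻³) = −40.1 dBm

−40.1 dBm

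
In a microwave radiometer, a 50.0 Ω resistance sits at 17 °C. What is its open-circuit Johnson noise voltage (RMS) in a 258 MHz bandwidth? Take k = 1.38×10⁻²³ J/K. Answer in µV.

14.4 µV

T = 17 °C + 273.15 = 290.15 K
V_n = √(4kTRB)
4kTRB = 4 × 1.38×10⁻²³ × 290.15 × 5.00×10¹ × 2.58×10⁸ = 2.07×10⁻¹⁰ V²
V_n = √(2.07×10⁻¹⁰) = 1.44×10⁻⁵ V = 14.4 µV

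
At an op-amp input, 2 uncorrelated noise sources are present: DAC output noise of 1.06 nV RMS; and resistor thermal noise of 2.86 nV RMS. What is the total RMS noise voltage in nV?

Uncorrelated sources add in power (mean-square): V_tot = √(ΣV_i²)
V_tot = √[(1.06×10⁻⁹)² + (2.86×10⁻⁹)²] = 3.05×10⁻⁹ V = 3.05 nV

3.05 nV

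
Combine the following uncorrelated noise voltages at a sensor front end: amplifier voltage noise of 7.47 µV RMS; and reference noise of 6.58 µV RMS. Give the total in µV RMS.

9.95 µV

Uncorrelated sources add in power (mean-square): V_tot = √(ΣV_i²)
V_tot = √[(7.47×10⁻⁶)² + (6.58×10⁻⁶)²] = 9.95×10⁻⁶ V = 9.95 µV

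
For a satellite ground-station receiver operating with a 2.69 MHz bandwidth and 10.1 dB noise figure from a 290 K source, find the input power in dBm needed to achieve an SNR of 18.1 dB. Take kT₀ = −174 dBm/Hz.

Sensitivity = −174 + 10 log₁₀(B) + NF + SNR_min
= −174 + 64.3 + 10.1 + 18.1
= −81.5 dBm → −81.5 dBm

−81.5 dBm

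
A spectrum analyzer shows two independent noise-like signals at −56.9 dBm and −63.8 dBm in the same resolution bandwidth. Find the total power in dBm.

−56.1 dBm

Convert to linear, add, convert back:
P₁ = 2.04×10⁻⁹ W, P₂ = 4.17×10⁻¹⁰ W
P_tot = 2.46×10⁻⁹ W → 10 log₁₀(P_tot / 10⁻³) = −56.1 dBm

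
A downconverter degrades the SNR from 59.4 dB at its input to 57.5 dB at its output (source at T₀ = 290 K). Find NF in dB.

1.9 dB

NF (dB) = SNR_in(dB) − SNR_out(dB) when the source is at T₀
NF = 59.4 − 57.5 = 1.9 dB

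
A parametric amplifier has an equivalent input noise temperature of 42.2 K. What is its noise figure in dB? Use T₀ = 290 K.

F = 1 + T_e/T₀ = 1 + 42.2/290 = 1.14552
NF = 10 log₁₀(1.14552) = 0.590 dB

0.590 dB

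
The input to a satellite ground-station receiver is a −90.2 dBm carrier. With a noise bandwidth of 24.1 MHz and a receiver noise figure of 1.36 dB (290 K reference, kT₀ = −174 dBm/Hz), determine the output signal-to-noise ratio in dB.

8.6 dB

Noise floor: N = −174 + 10 log₁₀(B) + NF
10 log₁₀(2.41×10⁷) = 73.82 dB
N = −174 + 73.82 + 1.36 = −98.82 dBm
SNR = P_sig − N = −90.2 − (−98.82) = 8.62 dB → 8.6 dB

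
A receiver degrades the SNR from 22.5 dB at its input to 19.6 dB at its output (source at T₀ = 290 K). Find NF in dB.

NF (dB) = SNR_in(dB) − SNR_out(dB) when the source is at T₀
NF = 22.5 − 19.6 = 2.9 dB

2.9 dB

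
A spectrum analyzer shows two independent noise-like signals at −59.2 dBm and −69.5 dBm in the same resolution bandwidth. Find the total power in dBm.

−58.8 dBm

Convert to linear, add, convert back:
P₁ = 1.20×10⁻⁹ W, P₂ = 1.12×10⁻¹⁰ W
P_tot = 1.31×10⁻⁹ W → 10 log₁₀(P_tot / 10⁻³) = −58.8 dBm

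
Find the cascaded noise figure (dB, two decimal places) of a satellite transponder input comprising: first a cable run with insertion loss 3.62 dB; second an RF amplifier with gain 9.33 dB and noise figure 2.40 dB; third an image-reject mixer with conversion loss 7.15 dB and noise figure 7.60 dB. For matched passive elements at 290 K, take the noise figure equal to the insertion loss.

Convert to linear (a loss of L dB is a gain of −L dB): F_i = 10^(NF_i/10), G_i = 10^(G_i,dB/10)
  Stage 1: F_1 = 10^(3.62/10) = 2.301, G_1 = 10^(−3.62/10) = 0.4345
  Stage 2: F_2 = 10^(2.40/10) = 1.738, G_2 = 10^(9.33/10) = 8.570
  Stage 3: F_3 = 10^(7.60/10) = 5.754, G_3 = 10^(−7.15/10) = 0.1928
Friis cascade:
  F = 2.301 + (1.738 − 1)/0.4345 + (5.754 − 1)/3.724 = 5.276
NF = 10 log₁₀(5.276) = 7.22 dB

7.22 dB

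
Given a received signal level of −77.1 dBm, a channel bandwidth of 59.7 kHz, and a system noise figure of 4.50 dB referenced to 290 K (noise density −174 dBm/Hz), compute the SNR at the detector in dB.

44.6 dB

Noise floor: N = −174 + 10 log₁₀(B) + NF
10 log₁₀(5.97×10⁴) = 47.76 dB
N = −174 + 47.76 + 4.50 = −121.74 dBm
SNR = P_sig − N = −77.1 − (−121.74) = 44.64 dB → 44.6 dB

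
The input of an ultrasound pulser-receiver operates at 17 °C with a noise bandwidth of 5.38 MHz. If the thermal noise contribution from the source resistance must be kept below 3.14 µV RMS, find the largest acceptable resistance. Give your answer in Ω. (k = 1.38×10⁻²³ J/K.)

T = 17 °C + 273.15 = 290.15 K
Johnson–Nyquist: V_n = √(4kTRB) ⇒ R = V_n² / (4kTB)
4kTB = 4 × 1.38×10⁻²³ × 290.15 × 5.38×10⁶ = 8.62×10⁻¹⁴
R = (3.14×10⁻⁶)² / 8.62×10⁻¹⁴ = 1.14×10² Ω = 114 Ω

114 Ω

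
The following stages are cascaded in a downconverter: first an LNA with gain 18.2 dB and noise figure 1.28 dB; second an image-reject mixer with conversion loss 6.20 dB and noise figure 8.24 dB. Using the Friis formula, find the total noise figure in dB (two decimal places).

1.55 dB

Convert to linear (a loss of L dB is a gain of −L dB): F_i = 10^(NF_i/10), G_i = 10^(G_i,dB/10)
  Stage 1: F_1 = 10^(1.28/10) = 1.343, G_1 = 10^(18.2/10) = 66.07
  Stage 2: F_2 = 10^(8.24/10) = 6.668, G_2 = 10^(−6.20/10) = 0.2399
Friis cascade:
  F = 1.343 + (6.668 − 1)/66.07 = 1.429
NF = 10 log₁₀(1.429) = 1.55 dB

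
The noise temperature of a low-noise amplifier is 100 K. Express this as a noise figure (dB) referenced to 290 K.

1.29 dB

F = 1 + T_e/T₀ = 1 + 100/290 = 1.34483
NF = 10 log₁₀(1.34483) = 1.29 dB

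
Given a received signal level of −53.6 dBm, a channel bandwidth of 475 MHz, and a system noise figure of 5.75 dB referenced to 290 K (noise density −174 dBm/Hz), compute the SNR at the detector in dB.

27.9 dB

Noise floor: N = −174 + 10 log₁₀(B) + NF
10 log₁₀(4.75×10⁸) = 86.77 dB
N = −174 + 86.77 + 5.75 = −81.48 dBm
SNR = P_sig − N = −53.6 − (−81.48) = 27.88 dB → 27.9 dB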